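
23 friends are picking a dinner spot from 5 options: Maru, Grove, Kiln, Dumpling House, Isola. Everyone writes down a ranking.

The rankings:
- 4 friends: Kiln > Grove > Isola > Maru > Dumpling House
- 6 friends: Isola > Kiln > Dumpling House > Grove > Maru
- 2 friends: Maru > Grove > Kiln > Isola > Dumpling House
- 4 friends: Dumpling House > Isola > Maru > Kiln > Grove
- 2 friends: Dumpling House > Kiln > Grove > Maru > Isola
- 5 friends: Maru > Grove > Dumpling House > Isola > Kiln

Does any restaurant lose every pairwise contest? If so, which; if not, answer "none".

Head-to-head results (23 friends):
Maru vs Grove: Maru preferred on 2+4+5 = 11 ballots; Grove wins 12–11.
Maru–Kiln: Kiln 12–11.
Maru–Dumpling House: Dumpling House 12–11.
Maru vs Isola: 2+2+5 = 9 for Maru, 14 for Isola — Isola by 14–9.
Grove vs Kiln: Grove is ranked higher on 2+5 = 7 ballots, Kiln on 16. Kiln wins 16–7.
Grove vs Dumpling House: Dumpling House, 12–11.
Grove–Isola: Grove 13–10.
Kiln vs Dumpling House: 4+6+2 = 12 for Kiln, 11 for Dumpling House — Kiln by 12–11.
Kiln vs Isola: Kiln preferred on 4+2+2 = 8 ballots; Isola wins 15–8.
Dumpling House vs Isola: Dumpling House is ranked higher on 4+2+5 = 11 ballots, Isola on 12. Isola wins 12–11.
Maru is beaten in every head-to-head and is the Condorcet loser.

Maru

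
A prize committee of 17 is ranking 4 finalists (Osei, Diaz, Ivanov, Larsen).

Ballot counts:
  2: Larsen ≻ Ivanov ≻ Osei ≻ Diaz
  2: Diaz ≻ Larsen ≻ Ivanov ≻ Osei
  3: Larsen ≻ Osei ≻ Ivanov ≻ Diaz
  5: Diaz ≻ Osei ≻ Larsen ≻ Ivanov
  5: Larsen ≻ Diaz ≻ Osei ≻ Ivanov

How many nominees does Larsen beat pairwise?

Larsen against each rival (17 jurors):
Larsen vs Osei: 12 to 5, Larsen.
Larsen vs Diaz: Larsen is ranked higher on 2+3+5 = 10 ballots, Diaz on 7. Larsen wins 10–7.
Larsen–Ivanov: Larsen 17–0.
Larsen beats Osei, Diaz, Ivanov — 3 pairwise wins.

3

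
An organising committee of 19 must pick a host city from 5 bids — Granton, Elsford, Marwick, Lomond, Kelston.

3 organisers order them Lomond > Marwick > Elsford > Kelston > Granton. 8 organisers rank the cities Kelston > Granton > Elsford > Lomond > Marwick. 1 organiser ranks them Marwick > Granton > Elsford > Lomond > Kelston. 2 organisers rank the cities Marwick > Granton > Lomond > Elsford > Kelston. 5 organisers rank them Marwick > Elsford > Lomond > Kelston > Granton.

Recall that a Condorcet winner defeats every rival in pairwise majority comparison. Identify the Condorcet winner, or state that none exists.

none

Head-to-head results (19 organisers):
Granton vs Elsford: Granton, 11–8.
Granton vs Marwick: Marwick wins 11–8.
Granton–Lomond: Granton 11–8.
Granton vs Kelston: 1+2 = 3 for Granton, 16 for Kelston — Kelston by 16–3.
Elsford vs Marwick: Marwick, 11–8.
Elsford vs Lomond: Elsford is ranked higher on 8+1+5 = 14 ballots, Lomond on 5. Elsford wins 14–5.
Elsford vs Kelston: Elsford preferred on 3+1+2+5 = 11 ballots; Elsford wins 11–8.
Marwick vs Lomond: Marwick is ranked higher on 1+2+5 = 8 ballots, Lomond on 11. Lomond wins 11–8.
Marwick vs Kelston: Marwick preferred on 3+1+2+5 = 11 ballots; Marwick wins 11–8.
Lomond vs Kelston: Lomond, 11–8.
Each city drops at least one matchup (Granton loses to Marwick; Elsford loses to Granton; Marwick loses to Lomond; Lomond loses to Granton; Kelston loses to Elsford); the cycle Granton beats Elsford beats Kelston beats Granton rules out a Condorcet winner.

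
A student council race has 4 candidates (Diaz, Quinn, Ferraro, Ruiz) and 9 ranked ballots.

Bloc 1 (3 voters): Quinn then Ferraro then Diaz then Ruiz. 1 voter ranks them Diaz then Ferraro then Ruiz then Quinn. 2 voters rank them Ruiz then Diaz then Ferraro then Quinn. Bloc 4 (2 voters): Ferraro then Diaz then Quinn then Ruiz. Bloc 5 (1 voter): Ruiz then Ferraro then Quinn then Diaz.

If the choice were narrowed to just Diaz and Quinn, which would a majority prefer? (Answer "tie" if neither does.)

Diaz

Ballots ranking Diaz above Quinn: 1 + 2 + 2 = 5.
Ballots ranking Quinn above Diaz: 9 − 5 = 4.
Diaz wins the head-to-head 5–4.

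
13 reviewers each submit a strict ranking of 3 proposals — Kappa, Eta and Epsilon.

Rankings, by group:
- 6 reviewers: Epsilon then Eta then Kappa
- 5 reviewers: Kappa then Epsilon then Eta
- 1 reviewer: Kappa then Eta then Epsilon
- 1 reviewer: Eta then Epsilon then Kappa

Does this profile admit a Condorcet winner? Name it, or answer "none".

Epsilon

Head-to-head results (13 reviewers):
Kappa vs Eta: 5+1 = 6 for Kappa, 7 for Eta — Eta by 7–6.
Kappa vs Epsilon: Kappa preferred on 5+1 = 6 ballots; Epsilon wins 7–6.
Eta vs Epsilon: 1+1 = 2 for Eta, 11 for Epsilon — Epsilon by 11–2.
Epsilon wins every pairwise contest, so Epsilon is the Condorcet winner.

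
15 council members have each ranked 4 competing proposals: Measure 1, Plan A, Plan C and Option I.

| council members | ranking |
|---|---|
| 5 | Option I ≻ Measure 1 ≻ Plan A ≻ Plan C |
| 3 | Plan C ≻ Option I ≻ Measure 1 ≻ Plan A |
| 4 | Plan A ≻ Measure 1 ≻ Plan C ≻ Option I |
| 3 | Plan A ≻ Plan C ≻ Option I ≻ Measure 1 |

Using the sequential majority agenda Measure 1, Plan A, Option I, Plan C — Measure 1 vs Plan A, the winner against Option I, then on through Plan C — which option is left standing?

Round 1: Measure 1 vs Plan A — 8–7, Measure 1 advances.
Round 2: Measure 1 vs Option I — 4–11, Option I advances.
Round 3: Option I vs Plan C — 5–10, Plan C advances.
The agenda winner is Plan C.

Plan C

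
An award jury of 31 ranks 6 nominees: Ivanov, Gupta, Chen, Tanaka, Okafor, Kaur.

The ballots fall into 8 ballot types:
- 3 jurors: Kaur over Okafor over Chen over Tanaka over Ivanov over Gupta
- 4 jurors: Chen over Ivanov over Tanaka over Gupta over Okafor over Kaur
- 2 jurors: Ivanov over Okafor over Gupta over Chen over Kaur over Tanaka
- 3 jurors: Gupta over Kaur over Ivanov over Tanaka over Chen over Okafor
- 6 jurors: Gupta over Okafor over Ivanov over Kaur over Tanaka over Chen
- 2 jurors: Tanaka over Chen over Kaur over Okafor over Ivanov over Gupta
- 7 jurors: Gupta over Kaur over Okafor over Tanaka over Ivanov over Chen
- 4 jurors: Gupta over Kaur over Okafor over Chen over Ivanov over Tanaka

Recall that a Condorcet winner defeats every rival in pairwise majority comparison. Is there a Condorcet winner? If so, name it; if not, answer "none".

Gupta

Pairwise majorities:
Ivanov vs Gupta: 3+4+2+2 = 11 for Ivanov, 20 for Gupta — Gupta by 20–11.
Ivanov vs Chen: 18 to 13, Ivanov.
Ivanov vs Tanaka: Ivanov is ranked higher on 4+2+3+6+4 = 19 ballots, Tanaka on 12. Ivanov wins 19–12.
Ivanov vs Okafor: Ivanov preferred on 4+2+3 = 9 ballots; Okafor wins 22–9.
Ivanov vs Kaur: 12 to 19, Kaur.
Gupta vs Chen: 2+3+6+7+4 = 22 for Gupta, 9 for Chen — Gupta by 22–9.
Gupta vs Tanaka: Gupta is ranked higher on 2+3+6+7+4 = 22 ballots, Tanaka on 9. Gupta wins 22–9.
Gupta vs Okafor: 4+3+6+7+4 = 24 for Gupta, 7 for Okafor — Gupta by 24–7.
Gupta vs Kaur: 4+2+3+6+7+4 = 26 for Gupta, 5 for Kaur — Gupta by 26–5.
Chen vs Tanaka: Chen is ranked higher on 3+4+2+4 = 13 ballots, Tanaka on 18. Tanaka wins 18–13.
Chen vs Okafor: Chen preferred on 4+3+2 = 9 ballots; Okafor wins 22–9.
Chen vs Kaur: Chen is ranked higher on 4+2+2 = 8 ballots, Kaur on 23. Kaur wins 23–8.
Tanaka vs Okafor: Tanaka is ranked higher on 4+3+2 = 9 ballots, Okafor on 22. Okafor wins 22–9.
Tanaka vs Kaur: Tanaka is ranked higher on 4+2 = 6 ballots, Kaur on 25. Kaur wins 25–6.
Okafor vs Kaur: Okafor is ranked higher on 4+2+6 = 12 ballots, Kaur on 19. Kaur wins 19–12.
Gupta beats each of Ivanov, Chen, Tanaka, Okafor, Kaur — Gupta is the Condorcet winner.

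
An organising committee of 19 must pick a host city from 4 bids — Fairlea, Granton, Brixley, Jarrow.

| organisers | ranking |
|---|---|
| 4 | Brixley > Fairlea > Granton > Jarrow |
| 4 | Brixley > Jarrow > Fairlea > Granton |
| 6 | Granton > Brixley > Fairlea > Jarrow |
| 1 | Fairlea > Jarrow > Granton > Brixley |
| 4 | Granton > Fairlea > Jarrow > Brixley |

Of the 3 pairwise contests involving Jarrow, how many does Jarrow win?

Jarrow against each rival (19 organisers):
Jarrow vs Fairlea: 4 for Jarrow, 15 for Fairlea — Fairlea by 15–4.
Jarrow vs Granton: Granton wins 14–5.
Jarrow vs Brixley: Jarrow preferred on 1+4 = 5 ballots; Brixley wins 14–5.
Jarrow beats no one; loses to Fairlea, Granton, Brixley — 0 pairwise wins.

0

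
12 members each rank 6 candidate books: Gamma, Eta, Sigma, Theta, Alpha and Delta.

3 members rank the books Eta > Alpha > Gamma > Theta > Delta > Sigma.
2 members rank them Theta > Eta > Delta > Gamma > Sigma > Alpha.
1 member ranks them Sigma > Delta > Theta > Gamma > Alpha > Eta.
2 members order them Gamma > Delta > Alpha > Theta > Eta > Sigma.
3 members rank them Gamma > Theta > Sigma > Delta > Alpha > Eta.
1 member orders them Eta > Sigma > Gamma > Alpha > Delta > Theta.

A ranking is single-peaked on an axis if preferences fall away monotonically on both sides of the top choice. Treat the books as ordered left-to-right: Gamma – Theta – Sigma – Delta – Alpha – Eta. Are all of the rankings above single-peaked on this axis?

Axis positions: Gamma=1, Theta=2, Sigma=3, Delta=4, Alpha=5, Eta=6.
Bloc 1: ranking walks positions 6-5-1-2-4-3; Gamma is ranked above Delta even though Delta lies between Gamma and the peak Eta on the axis — preferences dip and rise again. Not single-peaked.
Bloc 2: ranking walks positions 2-6-4-1-3-5; Eta is ranked above Sigma even though Sigma lies between Eta and the peak Theta on the axis — preferences dip and rise again. Not single-peaked.
Bloc 3 (peak Sigma at position 3): ranking walks positions 3-4-2-1-5-6, expanding outward from the peak — single-peaked.
Bloc 4: ranking walks positions 1-4-5-2-6-3; Delta is ranked above Theta even though Theta lies between Delta and the peak Gamma on the axis — preferences dip and rise again. Not single-peaked.
Bloc 5 (peak Gamma at position 1): ranking walks positions 1-2-3-4-5-6, expanding outward from the peak — single-peaked.
Bloc 6: ranking walks positions 6-3-1-5-4-2; Sigma is ranked above Alpha even though Alpha lies between Sigma and the peak Eta on the axis — preferences dip and rise again. Not single-peaked.
Bloc 1 violates single-peakedness, so the profile is not single-peaked on this axis.

no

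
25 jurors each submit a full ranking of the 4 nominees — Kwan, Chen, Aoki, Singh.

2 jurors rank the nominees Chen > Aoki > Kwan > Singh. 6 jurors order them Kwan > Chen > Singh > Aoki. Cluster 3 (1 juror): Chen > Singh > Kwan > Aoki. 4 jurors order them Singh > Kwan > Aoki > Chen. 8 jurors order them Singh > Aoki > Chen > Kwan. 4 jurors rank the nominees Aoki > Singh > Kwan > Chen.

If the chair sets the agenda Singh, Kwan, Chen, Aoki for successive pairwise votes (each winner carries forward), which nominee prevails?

Singh

Round 1: Singh vs Kwan — 17–8, Singh advances.
Round 2: Singh vs Chen — 16–9, Singh advances.
Round 3: Singh vs Aoki — 19–6, Singh advances.
Singh survives the agenda.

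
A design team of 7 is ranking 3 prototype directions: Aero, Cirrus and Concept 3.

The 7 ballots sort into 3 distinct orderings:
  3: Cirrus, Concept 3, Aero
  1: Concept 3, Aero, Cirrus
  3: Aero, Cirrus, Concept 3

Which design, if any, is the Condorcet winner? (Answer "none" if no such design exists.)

Pairwise majorities:
Aero vs Cirrus: Aero, 4–3.
Aero vs Concept 3: Concept 3 wins 4–3.
Cirrus vs Concept 3: Cirrus wins 6–1.
Every design loses at least once (Aero loses to Concept 3; Cirrus loses to Aero; Concept 3 loses to Cirrus). The majority relation contains the cycle Aero → Cirrus → Concept 3 → Aero, so there is no Condorcet winner.

none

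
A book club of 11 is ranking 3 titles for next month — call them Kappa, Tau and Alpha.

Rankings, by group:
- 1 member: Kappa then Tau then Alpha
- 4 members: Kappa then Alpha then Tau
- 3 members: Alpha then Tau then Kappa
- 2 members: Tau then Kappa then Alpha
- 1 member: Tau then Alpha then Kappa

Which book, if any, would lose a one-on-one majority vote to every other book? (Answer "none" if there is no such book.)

none

Pairwise majorities:
Kappa vs Tau: 1+4 = 5 for Kappa, 6 for Tau — Tau by 6–5.
Kappa vs Alpha: 1+4+2 = 7 for Kappa, 4 for Alpha — Kappa by 7–4.
Tau–Alpha: Alpha 7–4.
Each book has at least one pairwise win (Kappa beats Alpha; Tau beats Kappa; Alpha beats Tau) — no Condorcet loser.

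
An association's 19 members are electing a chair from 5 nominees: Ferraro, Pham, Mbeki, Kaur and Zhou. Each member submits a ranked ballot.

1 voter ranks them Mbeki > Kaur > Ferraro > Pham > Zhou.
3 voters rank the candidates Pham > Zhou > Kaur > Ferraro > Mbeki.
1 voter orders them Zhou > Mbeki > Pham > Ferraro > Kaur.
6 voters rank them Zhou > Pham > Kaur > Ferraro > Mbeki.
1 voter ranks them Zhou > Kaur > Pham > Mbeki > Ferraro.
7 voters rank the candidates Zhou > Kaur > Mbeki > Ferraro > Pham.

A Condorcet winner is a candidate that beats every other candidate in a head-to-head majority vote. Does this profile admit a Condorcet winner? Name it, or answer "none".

Zhou

Pairwise majorities:
Ferraro vs Pham: Pham, 11–8.
Ferraro vs Mbeki: Mbeki wins 10–9.
Ferraro–Kaur: Kaur 18–1.
Ferraro vs Zhou: Zhou wins 18–1.
Pham vs Mbeki: Pham wins 10–9.
Pham vs Kaur: Pham wins 10–9.
Pham–Zhou: Zhou 15–4.
Mbeki vs Kaur: Kaur, 17–2.
Mbeki vs Zhou: Zhou, 18–1.
Kaur–Zhou: Zhou 18–1.
Zhou wins every pairwise contest, so Zhou is the Condorcet winner.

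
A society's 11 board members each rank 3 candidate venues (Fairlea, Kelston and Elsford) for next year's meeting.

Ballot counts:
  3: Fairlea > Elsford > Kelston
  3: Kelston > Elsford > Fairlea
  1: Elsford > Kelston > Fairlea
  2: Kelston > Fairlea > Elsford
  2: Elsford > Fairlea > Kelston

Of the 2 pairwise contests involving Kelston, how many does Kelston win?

1

Kelston against each rival (11 organisers):
Kelston vs Fairlea: Kelston, 6–5.
Kelston vs Elsford: Elsford, 6–5.
Kelston beats Fairlea; loses to Elsford — 1 pairwise win.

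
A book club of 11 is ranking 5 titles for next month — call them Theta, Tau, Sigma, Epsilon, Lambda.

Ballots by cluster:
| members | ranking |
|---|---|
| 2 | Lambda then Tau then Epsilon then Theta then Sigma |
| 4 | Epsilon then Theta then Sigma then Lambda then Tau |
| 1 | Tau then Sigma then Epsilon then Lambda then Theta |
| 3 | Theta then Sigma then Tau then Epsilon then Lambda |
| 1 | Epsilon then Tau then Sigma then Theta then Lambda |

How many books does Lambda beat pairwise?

Lambda against each rival (11 members):
Lambda vs Theta: Theta, 8–3.
Lambda vs Tau: 6 to 5, Lambda.
Lambda–Sigma: Sigma 9–2.
Lambda vs Epsilon: Epsilon, 9–2.
Lambda beats Tau; loses to Theta, Sigma, Epsilon — 1 pairwise win.

1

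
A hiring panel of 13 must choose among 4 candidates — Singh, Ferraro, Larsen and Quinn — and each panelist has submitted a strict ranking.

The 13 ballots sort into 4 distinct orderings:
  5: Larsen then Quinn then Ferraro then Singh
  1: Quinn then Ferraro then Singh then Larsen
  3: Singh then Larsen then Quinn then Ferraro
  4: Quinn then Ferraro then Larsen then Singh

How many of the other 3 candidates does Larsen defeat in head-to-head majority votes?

3

Larsen against each rival (13 committee members):
Larsen vs Singh: Larsen is ranked higher on 5+4 = 9 ballots, Singh on 4. Larsen wins 9–4.
Larsen vs Ferraro: Larsen is ranked higher on 5+3 = 8 ballots, Ferraro on 5. Larsen wins 8–5.
Larsen vs Quinn: Larsen is ranked higher on 5+3 = 8 ballots, Quinn on 5. Larsen wins 8–5.
Larsen beats Singh, Ferraro, Quinn — 3 pairwise wins.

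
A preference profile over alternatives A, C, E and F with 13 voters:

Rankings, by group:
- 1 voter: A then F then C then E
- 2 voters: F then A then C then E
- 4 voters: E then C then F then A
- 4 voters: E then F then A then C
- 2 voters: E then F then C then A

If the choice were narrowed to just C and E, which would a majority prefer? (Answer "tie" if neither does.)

Ballots ranking C above E: 1 + 2 = 3.
Ballots ranking E above C: 13 − 3 = 10.
E wins the head-to-head 10–3.

E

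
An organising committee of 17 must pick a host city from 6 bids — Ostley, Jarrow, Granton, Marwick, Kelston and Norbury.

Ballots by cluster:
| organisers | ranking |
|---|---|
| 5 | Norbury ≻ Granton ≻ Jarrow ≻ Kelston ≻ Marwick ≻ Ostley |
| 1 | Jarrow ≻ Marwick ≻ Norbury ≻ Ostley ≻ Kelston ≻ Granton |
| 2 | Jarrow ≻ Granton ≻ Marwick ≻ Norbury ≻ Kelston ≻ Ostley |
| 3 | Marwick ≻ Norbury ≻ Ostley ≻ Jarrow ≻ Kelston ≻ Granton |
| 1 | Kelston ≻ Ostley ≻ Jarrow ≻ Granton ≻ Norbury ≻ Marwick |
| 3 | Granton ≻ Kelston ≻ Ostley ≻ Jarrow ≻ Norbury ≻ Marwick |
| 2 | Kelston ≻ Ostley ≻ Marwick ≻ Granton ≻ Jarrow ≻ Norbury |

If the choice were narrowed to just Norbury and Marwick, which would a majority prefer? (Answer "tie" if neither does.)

Norbury

Ballots ranking Norbury above Marwick: 5 + 1 + 3 = 9.
Ballots ranking Marwick above Norbury: 17 − 9 = 8.
Norbury wins the head-to-head 9–8.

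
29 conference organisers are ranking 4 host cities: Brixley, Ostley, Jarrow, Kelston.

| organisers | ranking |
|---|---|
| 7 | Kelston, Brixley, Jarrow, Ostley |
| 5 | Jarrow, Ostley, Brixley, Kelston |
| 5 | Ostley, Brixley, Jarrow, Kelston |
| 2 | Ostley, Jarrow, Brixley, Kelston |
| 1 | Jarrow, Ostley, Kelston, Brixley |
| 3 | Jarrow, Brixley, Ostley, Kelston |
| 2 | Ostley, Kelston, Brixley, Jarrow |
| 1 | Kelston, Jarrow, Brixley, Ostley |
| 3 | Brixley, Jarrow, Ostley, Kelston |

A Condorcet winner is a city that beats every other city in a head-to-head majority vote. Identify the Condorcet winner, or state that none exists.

Check each pair by majority over 29 ballots:
Brixley–Ostley: Ostley 15–14.
Brixley vs Jarrow: Brixley wins 17–12.
Brixley vs Kelston: Brixley wins 18–11.
Ostley vs Jarrow: Jarrow, 20–9.
Ostley–Kelston: Ostley 21–8.
Jarrow–Kelston: Jarrow 19–10.
Each city drops at least one matchup (Brixley loses to Ostley; Ostley loses to Jarrow; Jarrow loses to Brixley; Kelston loses to Brixley); the cycle Brixley beats Jarrow beats Ostley beats Brixley rules out a Condorcet winner.

none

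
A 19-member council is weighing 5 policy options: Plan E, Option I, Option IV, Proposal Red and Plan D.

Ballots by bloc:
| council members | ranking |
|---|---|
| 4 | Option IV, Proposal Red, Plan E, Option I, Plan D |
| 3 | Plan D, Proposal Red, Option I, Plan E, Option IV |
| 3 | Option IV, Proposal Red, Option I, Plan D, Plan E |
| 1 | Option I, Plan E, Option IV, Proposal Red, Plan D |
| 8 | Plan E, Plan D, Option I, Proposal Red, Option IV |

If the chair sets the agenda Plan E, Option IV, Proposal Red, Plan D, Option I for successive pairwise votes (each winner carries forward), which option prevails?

Round 1: Plan E vs Option IV — 12–7, Plan E advances.
Round 2: Plan E vs Proposal Red — 9–10, Proposal Red advances.
Round 3: Proposal Red vs Plan D — 8–11, Plan D advances.
Round 4: Plan D vs Option I — 11–8, Plan D advances.
The agenda winner is Plan D.

Plan D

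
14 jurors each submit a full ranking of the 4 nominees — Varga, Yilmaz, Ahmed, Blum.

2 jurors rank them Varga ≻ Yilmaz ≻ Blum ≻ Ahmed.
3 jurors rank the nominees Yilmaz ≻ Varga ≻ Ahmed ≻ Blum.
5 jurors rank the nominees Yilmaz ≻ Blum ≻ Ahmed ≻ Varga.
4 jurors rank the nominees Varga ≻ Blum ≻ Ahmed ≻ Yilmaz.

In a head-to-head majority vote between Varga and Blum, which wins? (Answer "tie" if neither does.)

Ballots ranking Varga above Blum: 2 + 3 + 4 = 9.
Ballots ranking Blum above Varga: 14 − 9 = 5.
Varga wins the head-to-head 9–5.

Varga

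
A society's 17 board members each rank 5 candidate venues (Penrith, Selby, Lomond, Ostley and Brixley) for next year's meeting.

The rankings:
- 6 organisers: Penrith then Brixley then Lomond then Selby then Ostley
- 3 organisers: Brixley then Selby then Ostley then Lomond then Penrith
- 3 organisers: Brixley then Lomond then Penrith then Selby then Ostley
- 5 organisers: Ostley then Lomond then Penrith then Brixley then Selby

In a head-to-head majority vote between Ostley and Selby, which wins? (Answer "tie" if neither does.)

Ballots ranking Ostley above Selby: 5.
Ballots ranking Selby above Ostley: 17 − 5 = 12.
Selby wins the head-to-head 12–5.

Selby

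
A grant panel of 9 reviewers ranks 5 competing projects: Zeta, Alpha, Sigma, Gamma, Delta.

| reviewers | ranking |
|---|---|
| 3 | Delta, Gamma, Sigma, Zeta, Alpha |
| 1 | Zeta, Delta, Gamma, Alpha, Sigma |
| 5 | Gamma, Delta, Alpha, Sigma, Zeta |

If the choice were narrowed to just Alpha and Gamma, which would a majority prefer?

Gamma

No ballot ranks Alpha above Gamma: 0.
Ballots ranking Gamma above Alpha: 9 − 0 = 9.
Gamma wins the head-to-head 9–0.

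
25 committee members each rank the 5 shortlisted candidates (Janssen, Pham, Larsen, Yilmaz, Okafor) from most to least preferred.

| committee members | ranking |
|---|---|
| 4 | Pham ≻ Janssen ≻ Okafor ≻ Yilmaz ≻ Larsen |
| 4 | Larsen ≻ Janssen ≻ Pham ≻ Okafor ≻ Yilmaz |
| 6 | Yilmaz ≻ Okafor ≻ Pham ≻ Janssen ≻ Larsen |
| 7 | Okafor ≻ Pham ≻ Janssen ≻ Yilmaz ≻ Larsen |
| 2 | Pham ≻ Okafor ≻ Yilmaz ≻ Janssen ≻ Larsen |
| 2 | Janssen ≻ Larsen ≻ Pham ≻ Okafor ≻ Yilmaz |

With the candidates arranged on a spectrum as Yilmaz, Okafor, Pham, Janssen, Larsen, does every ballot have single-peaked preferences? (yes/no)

Axis positions: Yilmaz=1, Okafor=2, Pham=3, Janssen=4, Larsen=5.
Cluster 1 (peak Pham at position 3): ranking walks positions 3-4-2-1-5, expanding outward from the peak — single-peaked.
Cluster 2 (peak Larsen at position 5): ranking walks positions 5-4-3-2-1, expanding outward from the peak — single-peaked.
Cluster 3 (peak Yilmaz at position 1): ranking walks positions 1-2-3-4-5, expanding outward from the peak — single-peaked.
Cluster 4 (peak Okafor at position 2): ranking walks positions 2-3-4-1-5, expanding outward from the peak — single-peaked.
Cluster 5 (peak Pham at position 3): ranking walks positions 3-2-1-4-5, expanding outward from the peak — single-peaked.
Cluster 6 (peak Janssen at position 4): ranking walks positions 4-5-3-2-1, expanding outward from the peak — single-peaked.
Every ranking is single-peaked on this axis.

yes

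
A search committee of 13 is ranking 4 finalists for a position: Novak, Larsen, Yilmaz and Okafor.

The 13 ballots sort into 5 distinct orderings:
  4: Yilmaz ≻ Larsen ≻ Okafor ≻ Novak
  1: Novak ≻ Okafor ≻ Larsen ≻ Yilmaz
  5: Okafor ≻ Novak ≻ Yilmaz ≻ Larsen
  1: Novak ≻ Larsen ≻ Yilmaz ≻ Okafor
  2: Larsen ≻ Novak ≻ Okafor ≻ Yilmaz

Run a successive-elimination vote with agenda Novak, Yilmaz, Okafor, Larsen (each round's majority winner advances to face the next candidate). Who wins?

Round 1: Novak vs Yilmaz — 9–4, Novak advances.
Round 2: Novak vs Okafor — 4–9, Okafor advances.
Round 3: Okafor vs Larsen — 6–7, Larsen advances.
The agenda winner is Larsen.

Larsen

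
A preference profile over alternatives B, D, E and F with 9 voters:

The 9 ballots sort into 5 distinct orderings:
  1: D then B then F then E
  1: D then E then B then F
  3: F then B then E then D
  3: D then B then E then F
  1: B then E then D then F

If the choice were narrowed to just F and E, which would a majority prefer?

Ballots ranking F above E: 1 + 3 = 4.
Ballots ranking E above F: 9 − 4 = 5.
E wins the head-to-head 5–4.

E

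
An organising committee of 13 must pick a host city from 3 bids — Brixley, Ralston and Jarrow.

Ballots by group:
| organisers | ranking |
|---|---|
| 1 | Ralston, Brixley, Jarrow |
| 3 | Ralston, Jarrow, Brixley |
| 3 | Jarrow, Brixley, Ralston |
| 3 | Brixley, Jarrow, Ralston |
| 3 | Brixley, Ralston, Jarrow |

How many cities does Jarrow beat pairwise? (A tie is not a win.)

0

Jarrow against each rival (13 organisers):
Jarrow vs Brixley: Jarrow is ranked higher on 3+3 = 6 ballots, Brixley on 7. Brixley wins 7–6.
Jarrow–Ralston: Ralston 7–6.
Jarrow beats no one; loses to Brixley, Ralston — 0 pairwise wins.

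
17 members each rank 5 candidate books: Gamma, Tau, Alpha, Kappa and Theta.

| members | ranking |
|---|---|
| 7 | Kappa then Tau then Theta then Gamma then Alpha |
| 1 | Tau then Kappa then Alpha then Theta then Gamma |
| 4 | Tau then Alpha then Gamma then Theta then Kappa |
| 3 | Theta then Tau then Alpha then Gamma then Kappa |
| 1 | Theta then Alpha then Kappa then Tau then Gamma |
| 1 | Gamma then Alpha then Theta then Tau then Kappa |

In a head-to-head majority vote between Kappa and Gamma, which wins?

Kappa

Ballots ranking Kappa above Gamma: 7 + 1 + 1 = 9.
Ballots ranking Gamma above Kappa: 17 − 9 = 8.
Kappa wins the head-to-head 9–8.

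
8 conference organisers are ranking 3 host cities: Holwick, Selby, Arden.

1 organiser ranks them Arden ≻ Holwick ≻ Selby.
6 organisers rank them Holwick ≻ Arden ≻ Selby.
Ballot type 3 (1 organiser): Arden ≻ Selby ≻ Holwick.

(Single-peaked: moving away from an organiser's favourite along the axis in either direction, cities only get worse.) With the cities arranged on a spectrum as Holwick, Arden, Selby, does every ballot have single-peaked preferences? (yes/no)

Axis positions: Holwick=1, Arden=2, Selby=3.
Ballot type 1 (peak Arden at position 2): ranking walks positions 2-1-3, expanding outward from the peak — single-peaked.
Ballot type 2 (peak Holwick at position 1): ranking walks positions 1-2-3, expanding outward from the peak — single-peaked.
Ballot type 3 (peak Arden at position 2): ranking walks positions 2-3-1, expanding outward from the peak — single-peaked.
Every ranking is single-peaked on this axis.

yes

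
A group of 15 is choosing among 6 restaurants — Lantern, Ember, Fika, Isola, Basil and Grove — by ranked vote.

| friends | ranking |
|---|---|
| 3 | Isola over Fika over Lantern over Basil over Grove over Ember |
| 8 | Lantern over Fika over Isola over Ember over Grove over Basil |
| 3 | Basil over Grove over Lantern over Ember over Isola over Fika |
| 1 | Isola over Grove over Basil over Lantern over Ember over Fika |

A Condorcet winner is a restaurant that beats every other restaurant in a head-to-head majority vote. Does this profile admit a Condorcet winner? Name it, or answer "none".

Check each pair by majority over 15 ballots:
Lantern vs Ember: Lantern is ranked higher on 3+8+3+1 = 15 ballots, Ember on 0. Lantern wins 15–0.
Lantern vs Fika: 12 to 3, Lantern.
Lantern vs Isola: Lantern preferred on 8+3 = 11 ballots; Lantern wins 11–4.
Lantern vs Basil: Lantern is ranked higher on 3+8 = 11 ballots, Basil on 4. Lantern wins 11–4.
Lantern vs Grove: 11 to 4, Lantern.
Ember vs Fika: 3+1 = 4 for Ember, 11 for Fika — Fika by 11–4.
Ember vs Isola: Ember preferred on 3 ballots; Isola wins 12–3.
Ember vs Basil: Ember preferred on 8 ballots; Ember wins 8–7.
Ember vs Grove: Ember is ranked higher on 8 ballots, Grove on 7. Ember wins 8–7.
Fika vs Isola: Fika preferred on 8 ballots; Fika wins 8–7.
Fika vs Basil: Fika preferred on 3+8 = 11 ballots; Fika wins 11–4.
Fika vs Grove: 11 to 4, Fika.
Isola vs Basil: Isola is ranked higher on 3+8+1 = 12 ballots, Basil on 3. Isola wins 12–3.
Isola vs Grove: Isola preferred on 3+8+1 = 12 ballots; Isola wins 12–3.
Basil vs Grove: 3+3 = 6 for Basil, 9 for Grove — Grove by 9–6.
Only Lantern has no losses; Lantern is the Condorcet winner.

Lantern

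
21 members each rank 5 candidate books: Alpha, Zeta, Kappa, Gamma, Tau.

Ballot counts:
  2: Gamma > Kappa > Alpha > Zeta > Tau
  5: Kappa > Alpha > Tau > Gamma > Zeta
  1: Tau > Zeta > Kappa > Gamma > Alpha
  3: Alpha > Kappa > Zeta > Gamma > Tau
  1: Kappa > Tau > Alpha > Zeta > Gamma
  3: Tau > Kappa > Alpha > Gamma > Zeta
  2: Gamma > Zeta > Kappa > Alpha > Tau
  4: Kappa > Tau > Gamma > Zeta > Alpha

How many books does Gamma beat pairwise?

Gamma against each rival (21 members):
Gamma–Alpha: Alpha 12–9.
Gamma vs Zeta: Gamma, 16–5.
Gamma vs Kappa: 4 to 17, Kappa.
Gamma vs Tau: Tau, 14–7.
Gamma beats Zeta; loses to Alpha, Kappa, Tau — 1 pairwise win.

1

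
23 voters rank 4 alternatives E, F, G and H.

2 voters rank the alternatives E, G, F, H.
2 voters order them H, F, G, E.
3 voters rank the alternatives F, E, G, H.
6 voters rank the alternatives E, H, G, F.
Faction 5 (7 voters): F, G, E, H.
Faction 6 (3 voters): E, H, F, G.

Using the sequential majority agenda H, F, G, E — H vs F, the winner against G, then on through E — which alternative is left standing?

Round 1: H vs F — 11–12, F advances.
Round 2: F vs G — 15–8, F advances.
Round 3: F vs E — 12–11, F advances.
F survives the agenda.

F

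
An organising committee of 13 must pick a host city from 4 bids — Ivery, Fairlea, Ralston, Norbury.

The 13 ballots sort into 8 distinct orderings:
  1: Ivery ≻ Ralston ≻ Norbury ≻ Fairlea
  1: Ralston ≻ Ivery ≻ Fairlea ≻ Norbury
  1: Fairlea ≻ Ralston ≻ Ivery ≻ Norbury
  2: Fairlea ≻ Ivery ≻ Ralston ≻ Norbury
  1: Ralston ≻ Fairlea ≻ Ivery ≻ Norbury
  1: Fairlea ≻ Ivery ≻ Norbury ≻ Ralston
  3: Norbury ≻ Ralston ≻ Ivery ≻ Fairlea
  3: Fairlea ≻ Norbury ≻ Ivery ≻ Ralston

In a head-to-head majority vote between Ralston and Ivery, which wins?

Ivery

Ballots ranking Ralston above Ivery: 1 + 1 + 1 + 3 = 6.
Ballots ranking Ivery above Ralston: 13 − 6 = 7.
Ivery wins the head-to-head 7–6.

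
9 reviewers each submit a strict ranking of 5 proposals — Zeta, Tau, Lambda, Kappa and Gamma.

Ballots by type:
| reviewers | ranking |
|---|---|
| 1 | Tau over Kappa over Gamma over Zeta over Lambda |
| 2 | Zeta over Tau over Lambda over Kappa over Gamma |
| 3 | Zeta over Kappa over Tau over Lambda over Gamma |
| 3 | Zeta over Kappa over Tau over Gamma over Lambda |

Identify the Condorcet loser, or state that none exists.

Gamma

Pairwise majorities:
Zeta vs Tau: Zeta, 8–1.
Zeta vs Lambda: 9 to 0, Zeta.
Zeta vs Kappa: Zeta wins 8–1.
Zeta vs Gamma: Zeta wins 8–1.
Tau vs Lambda: 9 to 0, Tau.
Tau vs Kappa: Kappa, 6–3.
Tau vs Gamma: 1+2+3+3 = 9 for Tau, 0 for Gamma — Tau by 9–0.
Lambda vs Kappa: Lambda preferred on 2 ballots; Kappa wins 7–2.
Lambda vs Gamma: Lambda, 5–4.
Kappa vs Gamma: Kappa is ranked higher on 1+2+3+3 = 9 ballots, Gamma on 0. Kappa wins 9–0.
Gamma loses to every other project — it is the Condorcet loser.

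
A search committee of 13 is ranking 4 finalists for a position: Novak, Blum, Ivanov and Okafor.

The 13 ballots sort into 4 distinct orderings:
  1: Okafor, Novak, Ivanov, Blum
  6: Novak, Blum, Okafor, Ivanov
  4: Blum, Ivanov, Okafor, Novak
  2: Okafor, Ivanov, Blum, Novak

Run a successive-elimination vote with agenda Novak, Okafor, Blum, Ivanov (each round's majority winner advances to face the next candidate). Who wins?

Round 1: Novak vs Okafor — 6–7, Okafor advances.
Round 2: Okafor vs Blum — 3–10, Blum advances.
Round 3: Blum vs Ivanov — 10–3, Blum advances.
The agenda winner is Blum.

Blum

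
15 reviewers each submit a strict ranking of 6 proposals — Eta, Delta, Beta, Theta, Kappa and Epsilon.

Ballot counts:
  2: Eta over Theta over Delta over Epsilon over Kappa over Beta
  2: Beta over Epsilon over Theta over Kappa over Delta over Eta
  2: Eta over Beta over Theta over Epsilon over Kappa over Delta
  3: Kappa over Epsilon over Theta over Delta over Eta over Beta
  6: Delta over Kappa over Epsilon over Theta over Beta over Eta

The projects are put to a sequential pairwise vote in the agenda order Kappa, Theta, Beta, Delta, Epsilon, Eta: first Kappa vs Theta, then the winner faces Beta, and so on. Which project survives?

Delta

Round 1: Kappa vs Theta — 9–6, Kappa advances.
Round 2: Kappa vs Beta — 11–4, Kappa advances.
Round 3: Kappa vs Delta — 7–8, Delta advances.
Round 4: Delta vs Epsilon — 8–7, Delta advances.
Round 5: Delta vs Eta — 11–4, Delta advances.
The agenda winner is Delta.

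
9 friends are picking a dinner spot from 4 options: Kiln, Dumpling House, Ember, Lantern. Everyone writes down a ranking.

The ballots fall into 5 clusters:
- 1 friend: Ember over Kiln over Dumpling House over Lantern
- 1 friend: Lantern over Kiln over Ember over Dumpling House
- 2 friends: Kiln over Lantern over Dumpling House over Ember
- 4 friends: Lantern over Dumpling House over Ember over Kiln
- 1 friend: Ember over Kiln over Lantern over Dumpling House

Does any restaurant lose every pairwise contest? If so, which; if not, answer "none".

Pairwise majorities:
Kiln vs Dumpling House: 5 to 4, Kiln.
Kiln vs Ember: Kiln preferred on 1+2 = 3 ballots; Ember wins 6–3.
Kiln vs Lantern: Lantern wins 5–4.
Dumpling House vs Ember: Dumpling House preferred on 2+4 = 6 ballots; Dumpling House wins 6–3.
Dumpling House vs Lantern: Dumpling House preferred on 1 ballot; Lantern wins 8–1.
Ember vs Lantern: Ember is ranked higher on 1+1 = 2 ballots, Lantern on 7. Lantern wins 7–2.
No restaurant is winless: Kiln beats Dumpling House; Dumpling House beats Ember; Ember beats Kiln; Lantern beats Kiln. There is no Condorcet loser.

none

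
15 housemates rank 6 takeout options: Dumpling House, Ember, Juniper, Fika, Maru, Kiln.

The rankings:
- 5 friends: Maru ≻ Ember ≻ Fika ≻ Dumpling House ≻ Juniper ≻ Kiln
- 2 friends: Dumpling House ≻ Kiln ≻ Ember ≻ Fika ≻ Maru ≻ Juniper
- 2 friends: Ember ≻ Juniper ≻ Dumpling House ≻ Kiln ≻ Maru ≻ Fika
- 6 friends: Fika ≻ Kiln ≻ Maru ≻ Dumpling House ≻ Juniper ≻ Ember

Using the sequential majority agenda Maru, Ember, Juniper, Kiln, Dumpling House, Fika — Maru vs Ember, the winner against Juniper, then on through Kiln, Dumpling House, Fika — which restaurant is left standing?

Round 1: Maru vs Ember — 11–4, Maru advances.
Round 2: Maru vs Juniper — 13–2, Maru advances.
Round 3: Maru vs Kiln — 5–10, Kiln advances.
Round 4: Kiln vs Dumpling House — 6–9, Dumpling House advances.
Round 5: Dumpling House vs Fika — 4–11, Fika advances.
The agenda winner is Fika.

Fika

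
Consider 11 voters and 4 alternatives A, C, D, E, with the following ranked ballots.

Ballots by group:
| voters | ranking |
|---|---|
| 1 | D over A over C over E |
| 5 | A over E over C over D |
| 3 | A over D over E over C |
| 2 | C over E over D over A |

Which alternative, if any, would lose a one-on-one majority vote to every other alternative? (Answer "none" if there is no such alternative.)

Pairwise majorities:
A vs C: 9 to 2, A.
A vs D: A, 8–3.
A vs E: A is ranked higher on 1+5+3 = 9 ballots, E on 2. A wins 9–2.
C vs D: C, 7–4.
C vs E: C is ranked higher on 1+2 = 3 ballots, E on 8. E wins 8–3.
D vs E: E wins 7–4.
Only D has no wins; D is the Condorcet loser.

D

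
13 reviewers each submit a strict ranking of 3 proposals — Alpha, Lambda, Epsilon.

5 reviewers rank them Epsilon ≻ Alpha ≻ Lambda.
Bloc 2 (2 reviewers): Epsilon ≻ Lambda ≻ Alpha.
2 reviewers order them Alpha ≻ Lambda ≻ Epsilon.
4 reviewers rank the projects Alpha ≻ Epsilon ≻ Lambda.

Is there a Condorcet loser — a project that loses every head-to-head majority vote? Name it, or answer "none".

Lambda

Head-to-head results (13 reviewers):
Alpha vs Lambda: 11 to 2, Alpha.
Alpha vs Epsilon: Alpha preferred on 2+4 = 6 ballots; Epsilon wins 7–6.
Lambda vs Epsilon: Epsilon wins 11–2.
Lambda is beaten in every head-to-head and is the Condorcet loser.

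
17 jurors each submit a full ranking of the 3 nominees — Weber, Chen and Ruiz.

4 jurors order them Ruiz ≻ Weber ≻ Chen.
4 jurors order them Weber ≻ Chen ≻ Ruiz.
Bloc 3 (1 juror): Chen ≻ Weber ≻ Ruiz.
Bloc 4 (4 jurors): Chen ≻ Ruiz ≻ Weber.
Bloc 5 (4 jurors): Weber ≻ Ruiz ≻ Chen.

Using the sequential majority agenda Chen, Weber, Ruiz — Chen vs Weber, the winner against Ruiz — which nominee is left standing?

Weber

Round 1: Chen vs Weber — 5–12, Weber advances.
Round 2: Weber vs Ruiz — 9–8, Weber advances.
Weber survives the agenda.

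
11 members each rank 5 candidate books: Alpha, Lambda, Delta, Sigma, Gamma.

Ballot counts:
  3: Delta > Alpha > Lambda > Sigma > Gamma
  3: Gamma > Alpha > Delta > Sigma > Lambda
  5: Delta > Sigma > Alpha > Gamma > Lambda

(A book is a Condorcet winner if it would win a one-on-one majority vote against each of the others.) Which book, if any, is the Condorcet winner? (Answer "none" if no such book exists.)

Pairwise majorities:
Alpha vs Lambda: Alpha wins 11–0.
Alpha vs Delta: Delta, 8–3.
Alpha vs Sigma: Alpha wins 6–5.
Alpha vs Gamma: 3+5 = 8 for Alpha, 3 for Gamma — Alpha by 8–3.
Lambda–Delta: Delta 11–0.
Lambda vs Sigma: Sigma, 8–3.
Lambda vs Gamma: 3 for Lambda, 8 for Gamma — Gamma by 8–3.
Delta–Sigma: Delta 11–0.
Delta vs Gamma: 8 to 3, Delta.
Sigma vs Gamma: 3+5 = 8 for Sigma, 3 for Gamma — Sigma by 8–3.
Only Delta has no losses; Delta is the Condorcet winner.

Delta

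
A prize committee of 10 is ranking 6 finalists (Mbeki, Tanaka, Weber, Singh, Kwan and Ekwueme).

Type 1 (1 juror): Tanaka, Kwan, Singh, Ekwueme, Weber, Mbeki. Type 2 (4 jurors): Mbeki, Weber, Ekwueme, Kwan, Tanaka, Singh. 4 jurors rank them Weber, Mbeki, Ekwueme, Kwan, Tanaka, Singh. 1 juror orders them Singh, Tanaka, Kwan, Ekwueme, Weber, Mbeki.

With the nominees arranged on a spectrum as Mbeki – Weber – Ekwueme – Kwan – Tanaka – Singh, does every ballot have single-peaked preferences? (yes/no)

Axis positions: Mbeki=1, Weber=2, Ekwueme=3, Kwan=4, Tanaka=5, Singh=6.
Type 1 (peak Tanaka at position 5): ranking walks positions 5-4-6-3-2-1, expanding outward from the peak — single-peaked.
Type 2 (peak Mbeki at position 1): ranking walks positions 1-2-3-4-5-6, expanding outward from the peak — single-peaked.
Type 3 (peak Weber at position 2): ranking walks positions 2-1-3-4-5-6, expanding outward from the peak — single-peaked.
Type 4 (peak Singh at position 6): ranking walks positions 6-5-4-3-2-1, expanding outward from the peak — single-peaked.
Every ranking is single-peaked on this axis.

yes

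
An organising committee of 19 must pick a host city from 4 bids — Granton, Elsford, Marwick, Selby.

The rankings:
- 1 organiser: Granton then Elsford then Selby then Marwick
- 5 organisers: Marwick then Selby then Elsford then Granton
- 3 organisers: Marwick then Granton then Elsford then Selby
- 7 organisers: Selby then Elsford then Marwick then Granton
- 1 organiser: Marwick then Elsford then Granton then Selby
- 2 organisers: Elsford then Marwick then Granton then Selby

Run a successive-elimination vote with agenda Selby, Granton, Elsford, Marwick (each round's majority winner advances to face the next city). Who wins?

Marwick

Round 1: Selby vs Granton — 12–7, Selby advances.
Round 2: Selby vs Elsford — 12–7, Selby advances.
Round 3: Selby vs Marwick — 8–11, Marwick advances.
Marwick survives the agenda.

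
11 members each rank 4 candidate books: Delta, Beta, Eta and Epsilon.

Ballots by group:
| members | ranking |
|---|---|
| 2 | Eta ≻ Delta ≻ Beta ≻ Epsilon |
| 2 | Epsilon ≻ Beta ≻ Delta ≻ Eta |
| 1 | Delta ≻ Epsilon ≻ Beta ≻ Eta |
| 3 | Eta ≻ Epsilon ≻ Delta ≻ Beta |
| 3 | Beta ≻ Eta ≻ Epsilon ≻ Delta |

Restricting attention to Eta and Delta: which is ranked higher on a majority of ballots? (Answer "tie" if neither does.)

Eta

Ballots ranking Eta above Delta: 2 + 3 + 3 = 8.
Ballots ranking Delta above Eta: 11 − 8 = 3.
Eta wins the head-to-head 8–3.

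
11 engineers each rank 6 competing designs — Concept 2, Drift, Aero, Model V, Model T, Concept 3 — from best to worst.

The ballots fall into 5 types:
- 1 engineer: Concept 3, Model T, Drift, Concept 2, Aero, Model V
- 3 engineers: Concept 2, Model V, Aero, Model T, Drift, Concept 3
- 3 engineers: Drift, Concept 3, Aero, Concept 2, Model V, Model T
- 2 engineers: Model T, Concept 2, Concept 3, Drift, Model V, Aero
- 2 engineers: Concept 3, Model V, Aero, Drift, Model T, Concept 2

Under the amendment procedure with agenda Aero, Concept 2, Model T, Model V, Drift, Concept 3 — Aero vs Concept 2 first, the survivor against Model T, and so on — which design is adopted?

Drift

Round 1: Aero vs Concept 2 — 5–6, Concept 2 advances.
Round 2: Concept 2 vs Model T — 6–5, Concept 2 advances.
Round 3: Concept 2 vs Model V — 9–2, Concept 2 advances.
Round 4: Concept 2 vs Drift — 5–6, Drift advances.
Round 5: Drift vs Concept 3 — 6–5, Drift advances.
Drift survives the agenda.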